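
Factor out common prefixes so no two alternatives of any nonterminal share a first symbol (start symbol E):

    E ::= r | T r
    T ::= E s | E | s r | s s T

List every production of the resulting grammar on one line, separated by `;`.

T has alternatives sharing prefix 'E': factor to T → E T' with T' → s | ε.
T has alternatives sharing prefix 's': factor to T → s T'' with T'' → r | s T.

E ::= r | T r; T ::= E T' | s T''; T' ::= s | epsilon; T'' ::= r | s T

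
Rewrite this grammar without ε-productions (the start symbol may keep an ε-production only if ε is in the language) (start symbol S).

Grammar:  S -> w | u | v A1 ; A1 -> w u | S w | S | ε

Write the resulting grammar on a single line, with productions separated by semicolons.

S -> w | u | v A1 | v; A1 -> w u | S w | S

The nullable symbols are {A1}.
ε ∉ L(G), so no ε-production is kept.
For each production, add variants omitting each subset of nullable occurrences: S → v A1 gives v A1 | v.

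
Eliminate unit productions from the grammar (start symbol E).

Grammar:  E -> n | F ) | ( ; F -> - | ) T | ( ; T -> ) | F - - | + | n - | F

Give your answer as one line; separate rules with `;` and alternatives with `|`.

Unit pairs: T ⇒* {F}.
Replace each nonterminal's rules with the union of the non-unit rules of every nonterminal it unit-derives.

E -> n | F ) | (; F -> - | ) T | (; T -> - | ) T | ( | ) | F - - | + | n -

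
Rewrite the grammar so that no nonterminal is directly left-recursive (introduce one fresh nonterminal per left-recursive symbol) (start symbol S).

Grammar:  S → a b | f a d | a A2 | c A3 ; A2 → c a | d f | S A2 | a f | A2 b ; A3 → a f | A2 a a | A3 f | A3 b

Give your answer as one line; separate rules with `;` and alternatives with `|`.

S → a b | f a d | a A2 | c A3; A2 → c a A2' | d f A2' | S A2 A2' | a f A2'; A3 → a f A3' | A2 a a A3'; A2' → b A2' | eps; A3' → f A3' | b A3' | eps

A2, A3 are directly left-recursive.
For A2: α = {b}, β = {c a, d f, S A2, a f}. Rewrite as A2 → β A2' and A2' → α A2' | ε.
For A3: α = {f, b}, β = {a f, A2 a a}. Rewrite as A3 → β A3' and A3' → α A3' | ε.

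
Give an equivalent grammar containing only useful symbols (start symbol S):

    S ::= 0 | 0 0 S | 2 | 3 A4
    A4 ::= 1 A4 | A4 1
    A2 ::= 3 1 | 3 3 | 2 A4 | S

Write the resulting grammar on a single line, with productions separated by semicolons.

Generating nonterminals: {A2, S}.
Reachable from S after that: {S}.
Removed useless symbols: {A2, A4} and every production mentioning them.

S ::= 0 | 0 0 S | 2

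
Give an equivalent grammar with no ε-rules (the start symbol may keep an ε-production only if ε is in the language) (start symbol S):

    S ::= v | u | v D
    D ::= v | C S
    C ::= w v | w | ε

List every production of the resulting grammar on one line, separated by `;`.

The nullable symbols are {C}.
ε ∉ L(G), so no ε-production is kept.
Expand every rule over subsets of its nullable positions: D → C S gives C S | S.

S ::= v | u | v D; D ::= v | C S | S; C ::= w v | w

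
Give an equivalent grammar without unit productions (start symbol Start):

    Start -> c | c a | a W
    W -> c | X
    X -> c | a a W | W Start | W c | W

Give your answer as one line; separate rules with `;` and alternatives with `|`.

Unit pairs: W ⇒* {X}; X ⇒* {W}.
For every A with A ⇒* B via unit rules, add B's non-unit alternatives to A; then delete every rule of the form X → Y.

Start -> c | c a | a W; W -> c | a a W | W Start | W c; X -> c | a a W | W Start | W c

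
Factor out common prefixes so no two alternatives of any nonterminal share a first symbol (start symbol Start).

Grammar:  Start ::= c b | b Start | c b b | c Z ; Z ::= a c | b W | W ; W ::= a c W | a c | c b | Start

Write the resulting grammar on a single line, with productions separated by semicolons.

Start has alternatives sharing prefix 'c': factor to Start → c Start1 with Start1 → b | b b | Z.
W has alternatives sharing prefix 'a c': factor to W → a c W1 with W1 → W | ε.
Start1 has alternatives sharing prefix 'b': factor to Start1 → b Start11 with Start11 → ε | b.

Start ::= b Start | c Start1; Z ::= a c | b W | W; W ::= c b | Start | a c W1; Start1 ::= Z | b Start11; W1 ::= W | ε; Start11 ::= ε | b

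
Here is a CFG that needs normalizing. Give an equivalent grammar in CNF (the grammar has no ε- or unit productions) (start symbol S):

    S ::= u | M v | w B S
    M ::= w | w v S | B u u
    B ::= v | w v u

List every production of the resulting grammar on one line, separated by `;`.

S ::= u | M X1 | X2 Y1; M ::= w | X2 Y2 | B Y3; B ::= v | X2 Y4; X1 ::= v; X2 ::= w; X3 ::= u; Y1 ::= B S; Y2 ::= X1 S; Y3 ::= X3 X3; Y4 ::= X1 X3

Introduce a nonterminal for each terminal appearing in a rule of length ≥ 2: X1 → v, X2 → w, X3 → u.
Binarize each right-hand side of length ≥ 3 by chaining fresh nonterminals (Y1, Y2, …): affected rules were S → X2 B S; M → X2 X1 S; M → B X3 X3; B → X2 X1 X3.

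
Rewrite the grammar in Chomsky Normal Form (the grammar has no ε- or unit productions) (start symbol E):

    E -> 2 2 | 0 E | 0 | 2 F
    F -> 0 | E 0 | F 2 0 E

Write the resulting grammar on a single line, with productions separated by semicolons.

Introduce a nonterminal for each terminal appearing in a rule of length ≥ 2: X1 → 2, X2 → 0.
Binarize each right-hand side of length ≥ 3 by chaining fresh nonterminals (Y1, Y2, …): affected rules were F → F X1 X2 E.

E -> X1 X1 | X2 E | 0 | X1 F; F -> 0 | E X2 | F Y1; X1 -> 2; X2 -> 0; Y1 -> X1 Y2; Y2 -> X2 E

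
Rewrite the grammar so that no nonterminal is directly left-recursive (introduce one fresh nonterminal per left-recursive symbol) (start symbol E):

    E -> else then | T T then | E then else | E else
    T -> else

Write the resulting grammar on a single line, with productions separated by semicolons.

E -> else then E' | T T then E'; T -> else; E' -> then else E' | else E' | epsilon

E is directly left-recursive.
For E: α = {then else, else}, β = {else then, T T then}. Rewrite as E → β E' and E' → α E' | ε.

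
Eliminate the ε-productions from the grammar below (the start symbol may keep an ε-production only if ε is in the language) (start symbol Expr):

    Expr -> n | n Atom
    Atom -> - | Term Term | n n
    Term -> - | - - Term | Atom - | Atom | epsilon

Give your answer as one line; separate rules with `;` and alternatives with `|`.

Expr -> n | n Atom; Atom -> - | Term Term | Term | n n; Term -> - | - - Term | - - | Atom - | Atom

Nullable set = {Atom, Term}.
ε ∉ L(G), so no ε-production is kept.
Add the nullable-subset variants: Atom → Term Term gives Term Term | Term. Term → - - Term gives - - Term | - -.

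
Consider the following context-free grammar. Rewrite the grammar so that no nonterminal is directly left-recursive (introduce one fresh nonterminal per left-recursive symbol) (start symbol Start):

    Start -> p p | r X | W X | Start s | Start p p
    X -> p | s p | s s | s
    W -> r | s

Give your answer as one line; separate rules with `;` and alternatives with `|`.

Start -> p p Start1 | r X Start1 | W X Start1; X -> p | s p | s s | s; W -> r | s; Start1 -> s Start1 | p p Start1 | ε

Directly left-recursive nonterminal: Start.
For Start: α = {s, p p}, β = {p p, r X, W X}. Rewrite as Start → β Start1 and Start1 → α Start1 | ε.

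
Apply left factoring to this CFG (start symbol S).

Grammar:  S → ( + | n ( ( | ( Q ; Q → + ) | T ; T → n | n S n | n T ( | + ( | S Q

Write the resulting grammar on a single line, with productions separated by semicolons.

S → n ( ( | ( S'; Q → + ) | T; T → + ( | S Q | n T'; S' → + | Q; T' → epsilon | S n | T (

S has alternatives sharing prefix '(': factor to S → ( S' with S' → + | Q.
T has alternatives sharing prefix 'n': factor to T → n T' with T' → ε | S n | T (.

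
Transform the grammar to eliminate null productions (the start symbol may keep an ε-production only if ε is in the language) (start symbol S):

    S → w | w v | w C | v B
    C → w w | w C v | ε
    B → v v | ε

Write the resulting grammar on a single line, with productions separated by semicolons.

S → w | w v | w C | v B | v; C → w w | w C v | w v; B → v v

Nullable set = {B, C}.
ε ∉ L(G), so no ε-production is kept.
Add the nullable-subset variants: S → v B gives v B | v. C → w C v gives w C v | w v.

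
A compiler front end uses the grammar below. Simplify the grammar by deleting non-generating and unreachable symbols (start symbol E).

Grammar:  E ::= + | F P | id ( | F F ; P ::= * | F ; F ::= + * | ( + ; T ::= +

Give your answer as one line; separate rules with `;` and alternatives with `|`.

E ::= + | F P | id ( | F F; P ::= * | F; F ::= + * | ( +

Generating nonterminals: {E, F, P, T}.
Reachable from E after that: {E, F, P}.
Removed useless symbols: {T} and every production mentioning them.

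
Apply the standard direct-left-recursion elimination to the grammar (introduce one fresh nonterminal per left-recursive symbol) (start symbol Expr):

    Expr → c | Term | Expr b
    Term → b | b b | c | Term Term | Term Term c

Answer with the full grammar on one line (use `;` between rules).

Expr → c Expr1 | Term Expr1; Term → b Term1 | b b Term1 | c Term1; Expr1 → b Expr1 | eps; Term1 → Term Term1 | Term c Term1 | eps

Directly left-recursive nonterminals: Expr, Term.
For Expr: α = {b}, β = {c, Term}. Rewrite as Expr → β Expr1 and Expr1 → α Expr1 | ε.
For Term: α = {Term, Term c}, β = {b, b b, c}. Rewrite as Term → β Term1 and Term1 → α Term1 | ε.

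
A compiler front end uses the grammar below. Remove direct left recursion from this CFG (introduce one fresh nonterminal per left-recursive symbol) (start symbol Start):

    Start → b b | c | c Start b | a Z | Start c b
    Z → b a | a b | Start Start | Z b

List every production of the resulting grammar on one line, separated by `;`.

Start, Z are directly left-recursive.
For Start: α = {c b}, β = {b b, c, c Start b, a Z}. Rewrite as Start → β Start1 and Start1 → α Start1 | ε.
For Z: α = {b}, β = {b a, a b, Start Start}. Rewrite as Z → β Z1 and Z1 → α Z1 | ε.

Start → b b Start1 | c Start1 | c Start b Start1 | a Z Start1; Z → b a Z1 | a b Z1 | Start Start Z1; Start1 → c b Start1 | ε; Z1 → b Z1 | ε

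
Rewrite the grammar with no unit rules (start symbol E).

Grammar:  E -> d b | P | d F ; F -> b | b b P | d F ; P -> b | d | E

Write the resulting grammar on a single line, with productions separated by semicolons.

Unit pairs: E ⇒* {P}; P ⇒* {E}.
Replace each nonterminal's rules with the union of the non-unit rules of every nonterminal it unit-derives.

E -> d b | d F | b | d; F -> b | b b P | d F; P -> d b | d F | b | d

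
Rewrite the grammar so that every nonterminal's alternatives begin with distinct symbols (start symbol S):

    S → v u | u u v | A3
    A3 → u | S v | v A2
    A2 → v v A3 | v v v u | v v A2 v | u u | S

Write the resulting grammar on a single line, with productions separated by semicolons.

A2 has alternatives sharing prefix 'v v': factor to A2 → v v A2' with A2' → A3 | v u | A2 v.

S → v u | u u v | A3; A3 → u | S v | v A2; A2 → u u | S | v v A2'; A2' → A3 | v u | A2 v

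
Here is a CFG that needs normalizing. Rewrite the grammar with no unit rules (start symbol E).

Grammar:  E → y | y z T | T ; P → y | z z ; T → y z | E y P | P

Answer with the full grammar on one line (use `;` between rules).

E → y | y z T | z z | y z | E y P; P → y | z z; T → y | z z | y z | E y P

Unit pairs: E ⇒* {P, T}; T ⇒* {P}.
Replace each nonterminal's rules with the union of the non-unit rules of every nonterminal it unit-derives.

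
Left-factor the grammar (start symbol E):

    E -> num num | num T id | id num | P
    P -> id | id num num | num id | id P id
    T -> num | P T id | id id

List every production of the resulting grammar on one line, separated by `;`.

E -> id num | P | num E'; P -> num id | id P'; T -> num | P T id | id id; E' -> num | T id; P' -> epsilon | num num | P id

E has alternatives sharing prefix 'num': factor to E → num E' with E' → num | T id.
P has alternatives sharing prefix 'id': factor to P → id P' with P' → ε | num num | P id.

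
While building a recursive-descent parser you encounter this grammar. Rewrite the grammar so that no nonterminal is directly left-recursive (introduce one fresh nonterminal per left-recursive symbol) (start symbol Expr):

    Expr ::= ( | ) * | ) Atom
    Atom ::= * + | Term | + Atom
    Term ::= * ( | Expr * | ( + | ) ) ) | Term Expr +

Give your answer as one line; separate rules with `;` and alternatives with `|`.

Expr ::= ( | ) * | ) Atom; Atom ::= * + | Term | + Atom; Term ::= * ( Term1 | Expr * Term1 | ( + Term1 | ) ) ) Term1; Term1 ::= Expr + Term1 | ε

Term is directly left-recursive.
For Term: α = {Expr +}, β = {* (, Expr *, ( +, ) ) )}. Rewrite as Term → β Term1 and Term1 → α Term1 | ε.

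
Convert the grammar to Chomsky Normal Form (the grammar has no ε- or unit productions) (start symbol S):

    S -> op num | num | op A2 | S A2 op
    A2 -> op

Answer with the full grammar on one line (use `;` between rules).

S -> X1 X2 | num | X1 A2 | S Y1; A2 -> op; X1 -> op; X2 -> num; Y1 -> A2 X1

Introduce a nonterminal for each terminal appearing in a rule of length ≥ 2: X1 → op, X2 → num.
Binarize each right-hand side of length ≥ 3 by chaining fresh nonterminals (Y1, Y2, …): affected rules were S → S A2 X1.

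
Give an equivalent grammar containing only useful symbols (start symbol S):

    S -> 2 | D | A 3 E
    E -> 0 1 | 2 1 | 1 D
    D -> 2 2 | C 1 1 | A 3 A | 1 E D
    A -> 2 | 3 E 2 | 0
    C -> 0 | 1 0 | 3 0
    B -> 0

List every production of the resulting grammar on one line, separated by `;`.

S -> 2 | D | A 3 E; E -> 0 1 | 2 1 | 1 D; D -> 2 2 | C 1 1 | A 3 A | 1 E D; A -> 2 | 3 E 2 | 0; C -> 0 | 1 0 | 3 0

Generating nonterminals: {A, B, C, D, E, S}.
Reachable from S after that: {A, C, D, E, S}.
Removed useless symbols: {B} and every production mentioning them.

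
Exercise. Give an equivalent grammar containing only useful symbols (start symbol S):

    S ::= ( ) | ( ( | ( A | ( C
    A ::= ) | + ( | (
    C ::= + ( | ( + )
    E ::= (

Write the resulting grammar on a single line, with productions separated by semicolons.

S ::= ( ) | ( ( | ( A | ( C; A ::= ) | + ( | (; C ::= + ( | ( + )

Generating nonterminals: {A, C, E, S}.
Reachable from S after that: {A, C, S}.
Removed useless symbols: {E} and every production mentioning them.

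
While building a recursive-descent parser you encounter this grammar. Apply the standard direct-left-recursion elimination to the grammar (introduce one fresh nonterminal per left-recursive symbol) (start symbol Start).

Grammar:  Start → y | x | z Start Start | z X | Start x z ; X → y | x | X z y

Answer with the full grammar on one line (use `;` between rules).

Start, X are directly left-recursive.
For Start: α = {x z}, β = {y, x, z Start Start, z X}. Rewrite as Start → β Start1 and Start1 → α Start1 | ε.
For X: α = {z y}, β = {y, x}. Rewrite as X → β X1 and X1 → α X1 | ε.

Start → y Start1 | x Start1 | z Start Start Start1 | z X Start1; X → y X1 | x X1; Start1 → x z Start1 | eps; X1 → z y X1 | eps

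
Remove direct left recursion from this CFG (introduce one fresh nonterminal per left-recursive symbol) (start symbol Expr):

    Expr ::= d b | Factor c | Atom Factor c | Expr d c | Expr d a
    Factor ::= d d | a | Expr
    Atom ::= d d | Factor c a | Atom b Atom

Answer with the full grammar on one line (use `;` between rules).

Left recursion appears on Expr, Atom.
For Expr: α = {d c, d a}, β = {d b, Factor c, Atom Factor c}. Rewrite as Expr → β Expr1 and Expr1 → α Expr1 | ε.
For Atom: α = {b Atom}, β = {d d, Factor c a}. Rewrite as Atom → β Atom1 and Atom1 → α Atom1 | ε.

Expr ::= d b Expr1 | Factor c Expr1 | Atom Factor c Expr1; Factor ::= d d | a | Expr; Atom ::= d d Atom1 | Factor c a Atom1; Expr1 ::= d c Expr1 | d a Expr1 | epsilon; Atom1 ::= b Atom Atom1 | epsilon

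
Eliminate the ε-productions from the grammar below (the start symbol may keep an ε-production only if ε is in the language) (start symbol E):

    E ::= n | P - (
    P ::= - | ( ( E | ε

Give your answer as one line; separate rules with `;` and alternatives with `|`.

Nullable set = {P}.
ε ∉ L(G), so no ε-production is kept.
Add the nullable-subset variants: E → P - ( gives P - ( | - (.

E ::= n | P - ( | - (; P ::= - | ( ( E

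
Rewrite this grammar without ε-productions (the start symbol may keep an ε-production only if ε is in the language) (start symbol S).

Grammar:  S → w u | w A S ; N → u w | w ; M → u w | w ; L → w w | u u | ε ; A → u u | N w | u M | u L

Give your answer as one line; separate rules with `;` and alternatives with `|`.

S → w u | w A S; N → u w | w; M → u w | w; L → w w | u u; A → u u | N w | u M | u L | u

The nullable symbols are {L}.
ε ∉ L(G), so no ε-production is kept.
For each production, add variants omitting each subset of nullable occurrences: A → u L gives u L | u.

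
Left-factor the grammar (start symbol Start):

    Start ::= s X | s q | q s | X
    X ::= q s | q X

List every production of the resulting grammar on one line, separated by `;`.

Start ::= q s | X | s Start1; X ::= q X1; Start1 ::= X | q; X1 ::= s | X

Start has alternatives sharing prefix 's': factor to Start → s Start1 with Start1 → X | q.
X has alternatives sharing prefix 'q': factor to X → q X1 with X1 → s | X.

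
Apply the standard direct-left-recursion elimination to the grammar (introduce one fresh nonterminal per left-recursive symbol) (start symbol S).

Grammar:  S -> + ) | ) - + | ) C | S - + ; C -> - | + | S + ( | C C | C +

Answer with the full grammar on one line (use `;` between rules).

S -> + ) S' | ) - + S' | ) C S'; C -> - C' | + C' | S + ( C'; S' -> - + S' | ε; C' -> C C' | + C' | ε

S, C are directly left-recursive.
For S: α = {- +}, β = {+ ), ) - +, ) C}. Rewrite as S → β S' and S' → α S' | ε.
For C: α = {C, +}, β = {-, +, S + (}. Rewrite as C → β C' and C' → α C' | ε.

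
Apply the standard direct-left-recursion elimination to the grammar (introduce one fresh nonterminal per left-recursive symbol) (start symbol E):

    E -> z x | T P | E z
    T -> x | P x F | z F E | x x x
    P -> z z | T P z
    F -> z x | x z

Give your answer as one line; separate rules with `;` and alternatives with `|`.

E -> z x E' | T P E'; T -> x | P x F | z F E | x x x; P -> z z | T P z; F -> z x | x z; E' -> z E' | ε

Left recursion appears on E.
For E: α = {z}, β = {z x, T P}. Rewrite as E → β E' and E' → α E' | ε.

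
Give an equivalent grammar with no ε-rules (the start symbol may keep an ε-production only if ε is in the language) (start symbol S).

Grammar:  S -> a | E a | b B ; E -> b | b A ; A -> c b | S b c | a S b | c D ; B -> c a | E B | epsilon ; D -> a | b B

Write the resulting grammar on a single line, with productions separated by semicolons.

Nullable set = {B}.
ε ∉ L(G), so no ε-production is kept.
Add the nullable-subset variants: S → b B gives b B | b. B → E B gives E B | E. D → b B gives b B | b.

S -> a | E a | b B | b; E -> b | b A; A -> c b | S b c | a S b | c D; B -> c a | E B | E; D -> a | b B | b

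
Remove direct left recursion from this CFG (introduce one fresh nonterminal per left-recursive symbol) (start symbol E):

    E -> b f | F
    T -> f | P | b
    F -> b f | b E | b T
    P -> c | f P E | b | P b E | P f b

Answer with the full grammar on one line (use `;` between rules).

Directly left-recursive nonterminal: P.
For P: α = {b E, f b}, β = {c, f P E, b}. Rewrite as P → β P' and P' → α P' | ε.

E -> b f | F; T -> f | P | b; F -> b f | b E | b T; P -> c P' | f P E P' | b P'; P' -> b E P' | f b P' | ε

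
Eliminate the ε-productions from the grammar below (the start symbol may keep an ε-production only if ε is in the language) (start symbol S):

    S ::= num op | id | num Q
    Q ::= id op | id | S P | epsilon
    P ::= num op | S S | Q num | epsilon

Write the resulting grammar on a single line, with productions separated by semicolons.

Nullable set = {P, Q}.
ε ∉ L(G), so no ε-production is kept.
Add the nullable-subset variants: S → num Q gives num Q | num. Q → S P gives S P | S. P → Q num gives Q num | num.

S ::= num op | id | num Q | num; Q ::= id op | id | S P | S; P ::= num op | S S | Q num | num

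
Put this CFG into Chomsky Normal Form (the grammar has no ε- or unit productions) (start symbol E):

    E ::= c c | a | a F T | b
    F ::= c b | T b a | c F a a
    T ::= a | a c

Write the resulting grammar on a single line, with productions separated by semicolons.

E ::= X1 X1 | a | X2 Y1 | b; F ::= X1 X3 | T Y2 | X1 Y3; T ::= a | X2 X1; X1 ::= c; X2 ::= a; X3 ::= b; Y1 ::= F T; Y2 ::= X3 X2; Y3 ::= F Y4; Y4 ::= X2 X2

Introduce a nonterminal for each terminal appearing in a rule of length ≥ 2: X1 → c, X2 → a, X3 → b.
Binarize each right-hand side of length ≥ 3 by chaining fresh nonterminals (Y1, Y2, …): affected rules were E → X2 F T; F → T X3 X2; F → X1 F X2 X2.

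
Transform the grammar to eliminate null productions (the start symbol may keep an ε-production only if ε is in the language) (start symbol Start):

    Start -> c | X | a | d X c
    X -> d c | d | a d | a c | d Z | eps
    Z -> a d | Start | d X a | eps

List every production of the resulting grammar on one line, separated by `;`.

Nullable set = {Start, X, Z}.
ε ∈ L(G) since Start is nullable, so keep Start → ε.
Add the nullable-subset variants: Start → d X c gives d X c | d c. Z → d X a gives d X a | d a.

Start -> c | X | a | d X c | d c | ε; X -> d c | d | a d | a c | d Z; Z -> a d | Start | d X a | d a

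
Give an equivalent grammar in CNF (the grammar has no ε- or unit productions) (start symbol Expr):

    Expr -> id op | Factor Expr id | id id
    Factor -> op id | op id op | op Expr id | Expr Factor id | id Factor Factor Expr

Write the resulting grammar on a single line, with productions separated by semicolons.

Introduce a nonterminal for each terminal appearing in a rule of length ≥ 2: X1 → id, X2 → op.
Binarize each right-hand side of length ≥ 3 by chaining fresh nonterminals (Y1, Y2, …): affected rules were Expr → Factor Expr X1; Factor → X2 X1 X2; Factor → X2 Expr X1; Factor → Expr Factor X1.

Expr -> X1 X2 | Factor Y1 | X1 X1; Factor -> X2 X1 | X2 Y2 | X2 Y3 | Expr Y4 | X1 Y5; X1 -> id; X2 -> op; Y1 -> Expr X1; Y2 -> X1 X2; Y3 -> Expr X1; Y4 -> Factor X1; Y5 -> Factor Y6; Y6 -> Factor Expr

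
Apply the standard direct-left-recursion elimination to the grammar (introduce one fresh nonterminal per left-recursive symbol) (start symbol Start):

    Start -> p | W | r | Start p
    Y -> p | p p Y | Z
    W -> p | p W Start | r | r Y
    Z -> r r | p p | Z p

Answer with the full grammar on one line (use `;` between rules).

Start, Z are directly left-recursive.
For Start: α = {p}, β = {p, W, r}. Rewrite as Start → β Start1 and Start1 → α Start1 | ε.
For Z: α = {p}, β = {r r, p p}. Rewrite as Z → β Z1 and Z1 → α Z1 | ε.

Start -> p Start1 | W Start1 | r Start1; Y -> p | p p Y | Z; W -> p | p W Start | r | r Y; Z -> r r Z1 | p p Z1; Start1 -> p Start1 | ε; Z1 -> p Z1 | ε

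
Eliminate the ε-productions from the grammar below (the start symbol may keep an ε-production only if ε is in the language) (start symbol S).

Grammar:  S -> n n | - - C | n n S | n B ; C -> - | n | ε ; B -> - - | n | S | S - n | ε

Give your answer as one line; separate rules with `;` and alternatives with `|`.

S -> n n | - - C | - - | n n S | n B | n; C -> - | n; B -> - - | n | S | S - n

Nullable set = {B, C}.
ε ∉ L(G), so no ε-production is kept.
For each production, add variants omitting each subset of nullable occurrences: S → - - C gives - - C | - -. S → n B gives n B | n.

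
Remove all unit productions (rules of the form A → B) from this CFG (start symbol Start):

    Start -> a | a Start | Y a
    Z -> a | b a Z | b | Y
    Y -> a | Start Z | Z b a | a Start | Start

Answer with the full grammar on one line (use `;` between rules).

Start -> a | a Start | Y a; Z -> a | b a Z | b | a Start | Y a | Start Z | Z b a; Y -> a | a Start | Y a | Start Z | Z b a

Unit pairs: Y ⇒* {Start}; Z ⇒* {Start, Y}.
For every A with A ⇒* B via unit rules, add B's non-unit alternatives to A; then delete every rule of the form X → Y.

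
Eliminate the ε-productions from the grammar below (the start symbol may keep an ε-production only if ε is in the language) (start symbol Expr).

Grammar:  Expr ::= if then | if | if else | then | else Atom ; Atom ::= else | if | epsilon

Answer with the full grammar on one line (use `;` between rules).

Expr ::= if then | if | if else | then | else Atom | else; Atom ::= else | if

Nullable nonterminals: {Atom}.
ε ∉ L(G), so no ε-production is kept.
Expand every rule over subsets of its nullable positions: Expr → else Atom gives else Atom | else.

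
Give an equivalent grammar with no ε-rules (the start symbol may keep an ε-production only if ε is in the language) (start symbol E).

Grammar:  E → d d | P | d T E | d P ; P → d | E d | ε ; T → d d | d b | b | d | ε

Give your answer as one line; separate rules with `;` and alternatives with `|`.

The nullable symbols are {E, P, T}.
ε ∈ L(G) since E is nullable, so keep E → ε.
For each production, add variants omitting each subset of nullable occurrences: E → d T E gives d T E | d T | d E | d.

E → d d | P | d T E | d T | d E | d | d P | ε; P → d | E d; T → d d | d b | b | d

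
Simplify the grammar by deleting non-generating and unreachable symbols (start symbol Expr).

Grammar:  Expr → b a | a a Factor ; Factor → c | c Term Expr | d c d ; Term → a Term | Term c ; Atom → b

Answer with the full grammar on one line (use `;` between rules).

Generating nonterminals: {Atom, Expr, Factor}.
Reachable from Expr after that: {Expr, Factor}.
Removed useless symbols: {Atom, Term} and every production mentioning them.

Expr → b a | a a Factor; Factor → c | d c d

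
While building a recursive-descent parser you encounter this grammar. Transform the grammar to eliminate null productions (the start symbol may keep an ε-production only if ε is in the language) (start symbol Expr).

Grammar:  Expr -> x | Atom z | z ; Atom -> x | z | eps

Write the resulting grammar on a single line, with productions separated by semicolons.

Expr -> x | Atom z | z; Atom -> x | z

Nullable nonterminals: {Atom}.
ε ∉ L(G), so no ε-production is kept.
For each production, add variants omitting each subset of nullable occurrences: Expr → Atom z gives Atom z | z.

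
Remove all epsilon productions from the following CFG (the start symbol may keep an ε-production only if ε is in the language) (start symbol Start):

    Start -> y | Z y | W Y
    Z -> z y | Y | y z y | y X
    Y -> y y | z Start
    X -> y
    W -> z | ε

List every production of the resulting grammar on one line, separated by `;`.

Nullable set = {W}.
ε ∉ L(G), so no ε-production is kept.
Add the nullable-subset variants: Start → W Y gives W Y | Y.

Start -> y | Z y | W Y | Y; Z -> z y | Y | y z y | y X; Y -> y y | z Start; X -> y; W -> z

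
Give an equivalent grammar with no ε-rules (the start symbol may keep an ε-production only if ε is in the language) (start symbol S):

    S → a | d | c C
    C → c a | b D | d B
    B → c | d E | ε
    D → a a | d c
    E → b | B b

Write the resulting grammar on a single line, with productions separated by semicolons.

S → a | d | c C; C → c a | b D | d B | d; B → c | d E; D → a a | d c; E → b | B b

Nullable set = {B}.
ε ∉ L(G), so no ε-production is kept.
Expand every rule over subsets of its nullable positions: C → d B gives d B | d.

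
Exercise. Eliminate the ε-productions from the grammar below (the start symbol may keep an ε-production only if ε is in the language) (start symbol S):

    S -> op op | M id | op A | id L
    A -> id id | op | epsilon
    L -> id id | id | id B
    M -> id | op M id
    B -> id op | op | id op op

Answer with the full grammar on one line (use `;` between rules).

S -> op op | M id | op A | op | id L; A -> id id | op; L -> id id | id | id B; M -> id | op M id; B -> id op | op | id op op

Nullable set = {A}.
ε ∉ L(G), so no ε-production is kept.
For each production, add variants omitting each subset of nullable occurrences: S → op A gives op A | op.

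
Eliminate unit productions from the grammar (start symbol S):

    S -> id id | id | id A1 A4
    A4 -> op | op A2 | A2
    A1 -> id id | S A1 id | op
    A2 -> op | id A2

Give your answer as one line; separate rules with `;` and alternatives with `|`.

S -> id id | id | id A1 A4; A4 -> op | op A2 | id A2; A1 -> id id | S A1 id | op; A2 -> op | id A2

Unit pairs: A4 ⇒* {A2}.
Replace each nonterminal's rules with the union of the non-unit rules of every nonterminal it unit-derives.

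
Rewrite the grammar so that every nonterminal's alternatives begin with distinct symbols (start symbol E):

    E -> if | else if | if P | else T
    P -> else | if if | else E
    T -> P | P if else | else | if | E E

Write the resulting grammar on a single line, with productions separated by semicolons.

E -> if E' | else E''; P -> if if | else P'; T -> else | if | E E | P T'; E' -> ε | P; E'' -> if | T; P' -> ε | E; T' -> ε | if else

E has alternatives sharing prefix 'if': factor to E → if E' with E' → ε | P.
E has alternatives sharing prefix 'else': factor to E → else E'' with E'' → if | T.
P has alternatives sharing prefix 'else': factor to P → else P' with P' → ε | E.
T has alternatives sharing prefix 'P': factor to T → P T' with T' → ε | if else.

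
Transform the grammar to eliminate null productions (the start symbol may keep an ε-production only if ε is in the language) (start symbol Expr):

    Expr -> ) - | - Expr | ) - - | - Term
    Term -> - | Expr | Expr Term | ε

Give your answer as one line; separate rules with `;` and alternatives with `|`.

Nullable nonterminals: {Term}.
ε ∉ L(G), so no ε-production is kept.
Expand every rule over subsets of its nullable positions: Expr → - Term gives - Term | -.

Expr -> ) - | - Expr | ) - - | - Term | -; Term -> - | Expr | Expr Term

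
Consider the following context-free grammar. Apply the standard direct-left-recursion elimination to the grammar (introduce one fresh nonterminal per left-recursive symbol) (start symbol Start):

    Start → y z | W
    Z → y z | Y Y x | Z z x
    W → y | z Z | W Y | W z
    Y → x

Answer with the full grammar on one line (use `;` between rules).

Start → y z | W; Z → y z Z1 | Y Y x Z1; W → y W1 | z Z W1; Y → x; Z1 → z x Z1 | ε; W1 → Y W1 | z W1 | ε

Z, W are directly left-recursive.
For Z: α = {z x}, β = {y z, Y Y x}. Rewrite as Z → β Z1 and Z1 → α Z1 | ε.
For W: α = {Y, z}, β = {y, z Z}. Rewrite as W → β W1 and W1 → α W1 | ε.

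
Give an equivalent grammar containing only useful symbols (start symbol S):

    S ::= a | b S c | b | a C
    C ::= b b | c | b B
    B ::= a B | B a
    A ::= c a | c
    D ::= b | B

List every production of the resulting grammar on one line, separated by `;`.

Generating nonterminals: {A, C, D, S}.
Reachable from S after that: {C, S}.
Removed useless symbols: {A, B, D} and every production mentioning them.

S ::= a | b S c | b | a C; C ::= b b | c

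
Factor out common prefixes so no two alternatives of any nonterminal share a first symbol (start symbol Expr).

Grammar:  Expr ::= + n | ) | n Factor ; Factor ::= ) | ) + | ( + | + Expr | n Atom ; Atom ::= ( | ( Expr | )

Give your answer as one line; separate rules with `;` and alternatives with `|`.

Factor has alternatives sharing prefix ')': factor to Factor → ) Factor1 with Factor1 → ε | +.
Atom has alternatives sharing prefix '(': factor to Atom → ( Atom1 with Atom1 → ε | Expr.

Expr ::= + n | ) | n Factor; Factor ::= ( + | + Expr | n Atom | ) Factor1; Atom ::= ) | ( Atom1; Factor1 ::= ε | +; Atom1 ::= ε | Expr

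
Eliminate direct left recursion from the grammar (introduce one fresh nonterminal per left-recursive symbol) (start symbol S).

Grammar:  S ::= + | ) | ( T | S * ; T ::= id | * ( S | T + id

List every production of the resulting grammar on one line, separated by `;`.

S ::= + S' | ) S' | ( T S'; T ::= id T' | * ( S T'; S' ::= * S' | ε; T' ::= + id T' | ε

Directly left-recursive nonterminals: S, T.
For S: α = {*}, β = {+, ), ( T}. Rewrite as S → β S' and S' → α S' | ε.
For T: α = {+ id}, β = {id, * ( S}. Rewrite as T → β T' and T' → α T' | ε.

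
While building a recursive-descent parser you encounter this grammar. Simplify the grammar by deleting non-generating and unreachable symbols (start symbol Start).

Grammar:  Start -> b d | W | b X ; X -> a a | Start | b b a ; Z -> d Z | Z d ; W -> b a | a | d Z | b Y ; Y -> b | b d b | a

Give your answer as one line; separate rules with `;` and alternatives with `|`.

Start -> b d | W | b X; X -> a a | Start | b b a; W -> b a | a | b Y; Y -> b | b d b | a

Generating nonterminals: {Start, W, X, Y}.
Reachable from Start after that: {Start, W, X, Y}.
Removed useless symbols: {Z} and every production mentioning them.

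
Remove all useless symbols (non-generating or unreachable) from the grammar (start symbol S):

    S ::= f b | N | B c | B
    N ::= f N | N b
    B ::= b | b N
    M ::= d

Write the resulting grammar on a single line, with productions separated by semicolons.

Generating nonterminals: {B, M, S}.
Reachable from S after that: {B, S}.
Removed useless symbols: {M, N} and every production mentioning them.

S ::= f b | B c | B; B ::= b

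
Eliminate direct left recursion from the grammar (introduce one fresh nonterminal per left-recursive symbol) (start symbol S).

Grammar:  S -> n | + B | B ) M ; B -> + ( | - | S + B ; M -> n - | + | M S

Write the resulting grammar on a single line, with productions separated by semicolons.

Left recursion appears on M.
For M: α = {S}, β = {n -, +}. Rewrite as M → β M' and M' → α M' | ε.

S -> n | + B | B ) M; B -> + ( | - | S + B; M -> n - M' | + M'; M' -> S M' | ε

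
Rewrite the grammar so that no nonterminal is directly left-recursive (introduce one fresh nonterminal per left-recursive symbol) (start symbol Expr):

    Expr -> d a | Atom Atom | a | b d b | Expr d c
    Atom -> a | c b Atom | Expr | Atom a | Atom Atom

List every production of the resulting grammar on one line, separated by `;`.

Expr -> d a Expr1 | Atom Atom Expr1 | a Expr1 | b d b Expr1; Atom -> a Atom1 | c b Atom Atom1 | Expr Atom1; Expr1 -> d c Expr1 | ε; Atom1 -> a Atom1 | Atom Atom1 | ε

Directly left-recursive nonterminals: Expr, Atom.
For Expr: α = {d c}, β = {d a, Atom Atom, a, b d b}. Rewrite as Expr → β Expr1 and Expr1 → α Expr1 | ε.
For Atom: α = {a, Atom}, β = {a, c b Atom, Expr}. Rewrite as Atom → β Atom1 and Atom1 → α Atom1 | ε.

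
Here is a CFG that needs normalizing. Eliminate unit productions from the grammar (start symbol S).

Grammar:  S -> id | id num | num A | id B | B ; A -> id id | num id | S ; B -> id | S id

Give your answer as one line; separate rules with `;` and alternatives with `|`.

Unit pairs: A ⇒* {B, S}; S ⇒* {B}.
For every A with A ⇒* B via unit rules, add B's non-unit alternatives to A; then delete every rule of the form X → Y.

S -> id | S id | id num | num A | id B; A -> id | S id | id num | num A | id B | id id | num id; B -> id | S id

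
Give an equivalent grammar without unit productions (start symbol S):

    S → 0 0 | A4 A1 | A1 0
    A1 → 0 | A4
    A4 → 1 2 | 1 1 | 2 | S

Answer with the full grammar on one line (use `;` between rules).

S → 0 0 | A4 A1 | A1 0; A1 → 1 2 | 1 1 | 2 | 0 | 0 0 | A4 A1 | A1 0; A4 → 1 2 | 1 1 | 2 | 0 0 | A4 A1 | A1 0

Unit pairs: A1 ⇒* {A4, S}; A4 ⇒* {S}.
Replace each nonterminal's rules with the union of the non-unit rules of every nonterminal it unit-derives.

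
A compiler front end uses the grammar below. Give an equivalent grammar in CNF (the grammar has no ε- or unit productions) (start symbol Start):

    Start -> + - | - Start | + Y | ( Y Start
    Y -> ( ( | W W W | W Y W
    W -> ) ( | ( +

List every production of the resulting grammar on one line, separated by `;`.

Start -> X1 X2 | X2 Start | X1 Y | X3 Y1; Y -> X3 X3 | W Y2 | W Y3; W -> X4 X3 | X3 X1; X1 -> +; X2 -> -; X3 -> (; X4 -> ); Y1 -> Y Start; Y2 -> W W; Y3 -> Y W

Introduce a nonterminal for each terminal appearing in a rule of length ≥ 2: X1 → +, X2 → -, X3 → (, X4 → ).
Binarize each right-hand side of length ≥ 3 by chaining fresh nonterminals (Y1, Y2, …): affected rules were Start → X3 Y Start; Y → W W W; Y → W Y W.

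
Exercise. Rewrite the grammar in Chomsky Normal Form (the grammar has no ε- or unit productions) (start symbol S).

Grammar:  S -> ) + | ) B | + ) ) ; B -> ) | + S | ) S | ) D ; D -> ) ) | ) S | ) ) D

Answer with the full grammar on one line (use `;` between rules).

S -> X1 X2 | X1 B | X2 Y1; B -> ) | X2 S | X1 S | X1 D; D -> X1 X1 | X1 S | X1 Y2; X1 -> ); X2 -> +; Y1 -> X1 X1; Y2 -> X1 D

Introduce a nonterminal for each terminal appearing in a rule of length ≥ 2: X1 → ), X2 → +.
Binarize each right-hand side of length ≥ 3 by chaining fresh nonterminals (Y1, Y2, …): affected rules were S → X2 X1 X1; D → X1 X1 D.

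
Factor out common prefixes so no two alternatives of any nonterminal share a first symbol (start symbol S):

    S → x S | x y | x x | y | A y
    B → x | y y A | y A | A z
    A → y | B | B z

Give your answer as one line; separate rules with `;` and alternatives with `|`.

S has alternatives sharing prefix 'x': factor to S → x S' with S' → S | y | x.
B has alternatives sharing prefix 'y': factor to B → y B' with B' → y A | A.
A has alternatives sharing prefix 'B': factor to A → B A' with A' → ε | z.

S → y | A y | x S'; B → x | A z | y B'; A → y | B A'; S' → S | y | x; B' → y A | A; A' → eps | z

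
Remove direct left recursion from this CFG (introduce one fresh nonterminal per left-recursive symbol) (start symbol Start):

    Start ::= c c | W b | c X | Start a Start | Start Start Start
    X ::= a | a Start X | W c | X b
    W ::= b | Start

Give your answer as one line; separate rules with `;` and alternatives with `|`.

Start, X are directly left-recursive.
For Start: α = {a Start, Start Start}, β = {c c, W b, c X}. Rewrite as Start → β Start1 and Start1 → α Start1 | ε.
For X: α = {b}, β = {a, a Start X, W c}. Rewrite as X → β X1 and X1 → α X1 | ε.

Start ::= c c Start1 | W b Start1 | c X Start1; X ::= a X1 | a Start X X1 | W c X1; W ::= b | Start; Start1 ::= a Start Start1 | Start Start Start1 | ε; X1 ::= b X1 | ε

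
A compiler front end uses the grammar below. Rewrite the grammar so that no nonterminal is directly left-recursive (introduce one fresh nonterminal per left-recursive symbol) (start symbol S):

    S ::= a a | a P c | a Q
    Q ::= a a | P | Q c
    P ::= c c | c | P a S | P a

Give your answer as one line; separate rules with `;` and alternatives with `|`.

Left recursion appears on Q, P.
For Q: α = {c}, β = {a a, P}. Rewrite as Q → β Q' and Q' → α Q' | ε.
For P: α = {a S, a}, β = {c c, c}. Rewrite as P → β P' and P' → α P' | ε.

S ::= a a | a P c | a Q; Q ::= a a Q' | P Q'; P ::= c c P' | c P'; Q' ::= c Q' | epsilon; P' ::= a S P' | a P' | epsilon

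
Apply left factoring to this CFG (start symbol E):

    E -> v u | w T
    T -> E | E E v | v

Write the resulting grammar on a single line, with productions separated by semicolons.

T has alternatives sharing prefix 'E': factor to T → E T' with T' → ε | E v.

E -> v u | w T; T -> v | E T'; T' -> epsilon | E v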